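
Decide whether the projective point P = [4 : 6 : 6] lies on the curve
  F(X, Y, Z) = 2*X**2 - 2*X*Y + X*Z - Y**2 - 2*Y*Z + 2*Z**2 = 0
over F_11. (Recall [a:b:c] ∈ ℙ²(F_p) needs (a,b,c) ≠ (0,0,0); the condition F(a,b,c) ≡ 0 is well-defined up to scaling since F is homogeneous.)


F(4,6,6) ≡ 5 (mod 11); P is NOT on the curve.

Evaluate F(4, 6, 6) term-by-term (mod 11).
  2*X**2 ↦ 2·16·1·1 = 32
  -2*X*Y ↦ -2·4·6·1 = -48
  X*Z ↦ 1·4·1·6 = 24
  -Y**2 ↦ -1·1·36·1 = -36
  -2*Y*Z ↦ -2·1·6·6 = -72
  2*Z**2 ↦ 2·1·1·36 = 72
Sum: F(4, 6, 6) = (32) + (-48) + (24) + (-36) + (-72) + (72) = -28.
Reducing mod 11: -28 ≡ 5 (mod 11).
Since F(a, b, c) ≡ 5 ≠ 0 (mod 11), P does NOT lie on the curve.


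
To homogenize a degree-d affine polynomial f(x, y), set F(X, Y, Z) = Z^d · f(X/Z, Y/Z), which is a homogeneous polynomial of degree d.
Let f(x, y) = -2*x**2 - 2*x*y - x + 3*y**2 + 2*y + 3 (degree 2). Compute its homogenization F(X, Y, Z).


F(X, Y, Z) = -2*X**2 - 2*X*Y - X*Z + 3*Y**2 + 2*Y*Z + 3*Z**2

deg(f) = 2.
Substitute x = X/Z, y = Y/Z into f, then multiply by Z^2.
  monomial -2·x^2·y^0 ↦ -2·X^2·Y^0·Z^0.
  monomial -2·x^1·y^1 ↦ -2·X^1·Y^1·Z^0.
  monomial -1·x^1·y^0 ↦ -1·X^1·Y^0·Z^1.
  monomial 3·x^0·y^2 ↦ 3·X^0·Y^2·Z^0.
  monomial 2·x^0·y^1 ↦ 2·X^0·Y^1·Z^1.
  monomial 3·x^0·y^0 ↦ 3·X^0·Y^0·Z^2.
Collecting: F(X, Y, Z) = -2*X**2 - 2*X*Y - X*Z + 3*Y**2 + 2*Y*Z + 3*Z**2.


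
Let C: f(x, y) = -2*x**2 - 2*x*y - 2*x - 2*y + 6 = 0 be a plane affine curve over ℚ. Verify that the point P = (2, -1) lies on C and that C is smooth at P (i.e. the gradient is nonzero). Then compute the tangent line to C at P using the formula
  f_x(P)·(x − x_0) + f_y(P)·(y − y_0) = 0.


Tangent line at P: -8*x - 6*y + 10 = 0.

Step 1: f(2, -1) = 0, so P lies on C.
Step 2: partial derivatives
  f_x(x, y) = -4*x - 2*y - 2, f_y(x, y) = -2*x - 2.
  f_x(P) = -8, f_y(P) = -6 (gradient nonzero, so P is smooth).
Step 3: tangent line at P: -8·(x − 2) + -6·(y − -1) = 0.
Expanding: -8*x - 6*y + 10 = 0.


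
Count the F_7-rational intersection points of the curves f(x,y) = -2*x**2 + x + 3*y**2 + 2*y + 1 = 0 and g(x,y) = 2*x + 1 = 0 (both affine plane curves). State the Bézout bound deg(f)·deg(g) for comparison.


Common zeros: {(3, 0), (3, 4)}; count = 2; Bézout bound = 2.

deg(f) = 2, deg(g) = 1, so Bézout bound = 2.
Scan x ∈ F_7. For each x, list the y ∈ F_7 with f(x, y) ≡ 0 and those with g(x, y) ≡ 0 (mod 7); the common zeros in that column are the intersection.
  x = 0: f ≡ 0 at y ∈ ∅; g ≡ 0 at y ∈ ∅; common: ∅.
  x = 1: f ≡ 0 at y ∈ {0, 4}; g ≡ 0 at y ∈ ∅; common: ∅.
  x = 2: f ≡ 0 at y ∈ {1, 3}; g ≡ 0 at y ∈ ∅; common: ∅.
  x = 3: f ≡ 0 at y ∈ {0, 4}; g ≡ 0 at y ∈ {0, 1, 2, 3, 4, 5, 6}; common: {0, 4}.
  x = 4: f ≡ 0 at y ∈ ∅; g ≡ 0 at y ∈ ∅; common: ∅.
  x = 5: f ≡ 0 at y ∈ {2}; g ≡ 0 at y ∈ ∅; common: ∅.
  x = 6: f ≡ 0 at y ∈ {2}; g ≡ 0 at y ∈ ∅; common: ∅.
Collecting: common zeros = {(3, 0), (3, 4)}, so the count is 2.
Comparison with the Bézout bound: 2 ≤ 2 = deg(f)·deg(g), as expected for curves with no common component (the bound is attained).


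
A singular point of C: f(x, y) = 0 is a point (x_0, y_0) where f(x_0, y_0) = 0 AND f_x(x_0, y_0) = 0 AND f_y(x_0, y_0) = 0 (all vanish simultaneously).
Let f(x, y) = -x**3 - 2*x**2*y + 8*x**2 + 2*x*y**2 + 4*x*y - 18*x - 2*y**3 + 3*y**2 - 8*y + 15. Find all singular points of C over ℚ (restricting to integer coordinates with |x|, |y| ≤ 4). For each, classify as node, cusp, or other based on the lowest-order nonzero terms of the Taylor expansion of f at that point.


Singular points: {(2, 1)}; classification: cusp.

Compute partial derivatives:
  f_x = -3*x**2 - 4*x*y + 16*x + 2*y**2 + 4*y - 18.
  f_y = -2*x**2 + 4*x*y + 4*x - 6*y**2 + 6*y - 8.
Scan x_0 ∈ {−4, ..., 4}. For each x_0, f_y(x_0, y) is a polynomial in y; find its integer roots y ∈ {−4, ..., 4}, then test f_x and f at those candidates.
  x = -4: f_y(-4, y) = -6*y**2 - 10*y - 56; no integer root y with |y| ≤ 4.
  x = -3: f_y(-3, y) = -6*y**2 - 6*y - 38; no integer root y with |y| ≤ 4.
  x = -2: f_y(-2, y) = -6*y**2 - 2*y - 24; no integer root y with |y| ≤ 4.
  x = -1: f_y(-1, y) = -6*y**2 + 2*y - 14; no integer root y with |y| ≤ 4.
  x = 0: f_y(0, y) = -6*y**2 + 6*y - 8; no integer root y with |y| ≤ 4.
  x = 1: f_y(1, y) = -6*y**2 + 10*y - 6; no integer root y with |y| ≤ 4.
  x = 2: f_y(2, y) = -6*y**2 + 14*y - 8; vanishes at y ∈ {1}. (2, 1): f_x = 0, f = 0 — SINGULAR.
  x = 3: f_y(3, y) = -6*y**2 + 18*y - 14; no integer root y with |y| ≤ 4.
  x = 4: f_y(4, y) = -6*y**2 + 22*y - 24; no integer root y with |y| ≤ 4.
Only singular point on the grid: (2, 1).
Classify: substitute x = 2 + u, y = 1 + v and expand: f = -u**3 - 2*u**2*v + 2*u*v**2 - 2*v**3 + v**2.
No constant or linear terms (consistent with a singular point). Quadratic part: v**2. Cubic part: -u**3 - 2*u**2*v + 2*u*v**2 - 2*v**3.
The quadratic part v**2 is a perfect square, so there is a single (double) tangent line v = 0, i.e. y = 1. Restricting the cubic part to that line (v = 0) leaves -u**3 ≠ 0, so f is not divisible by v and the branch is v² ≈ u**3 to lowest order — this is a cusp.
Classification: cusp.


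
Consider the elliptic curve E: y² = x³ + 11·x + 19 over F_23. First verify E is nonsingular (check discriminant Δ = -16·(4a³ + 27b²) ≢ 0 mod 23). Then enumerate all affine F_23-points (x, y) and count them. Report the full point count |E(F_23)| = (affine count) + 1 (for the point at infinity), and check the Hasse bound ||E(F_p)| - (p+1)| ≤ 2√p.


Affine points = {(1, 10), (1, 13), (2, 7), (2, 16), (4, 9), (4, 14), (6, 5), (6, 18), (7, 5), (7, 18), (10, 5), (10, 18), (12, 4), (12, 19), (13, 6), (13, 17), (16, 6), (16, 17), (17, 6), (17, 17), (18, 0), (19, 7), (19, 16), (21, 9), (21, 14)}; affine count = 25; |E(F_23)| = 26.

Discriminant check: Δ ∝ 4a³ + 27b² = 4·11³ + 27·19² = 4·1331 + 27·361 ≡ 6 (mod 23). Nonzero ⇒ E is nonsingular.
For each x ∈ F_23, compute rhs = x³ + 11·x + 19 mod 23, then count y ∈ F_23 with y² ≡ rhs.
  x = 0: rhs = 19, matching y values: none (0 points).
  x = 1: rhs = 8, matching y values: 10, 13 (2 points).
  x = 2: rhs = 3, matching y values: 7, 16 (2 points).
  x = 3: rhs = 10, matching y values: none (0 points).
  x = 4: rhs = 12, matching y values: 9, 14 (2 points).
  x = 5: rhs = 15, matching y values: none (0 points).
  x = 6: rhs = 2, matching y values: 5, 18 (2 points).
  x = 7: rhs = 2, matching y values: 5, 18 (2 points).
  x = 8: rhs = 21, matching y values: none (0 points).
  x = 9: rhs = 19, matching y values: none (0 points).
  x = 10: rhs = 2, matching y values: 5, 18 (2 points).
  x = 11: rhs = 22, matching y values: none (0 points).
  x = 12: rhs = 16, matching y values: 4, 19 (2 points).
  x = 13: rhs = 13, matching y values: 6, 17 (2 points).
  x = 14: rhs = 19, matching y values: none (0 points).
  x = 15: rhs = 17, matching y values: none (0 points).
  x = 16: rhs = 13, matching y values: 6, 17 (2 points).
  x = 17: rhs = 13, matching y values: 6, 17 (2 points).
  x = 18: rhs = 0, matching y values: 0 (1 points).
  x = 19: rhs = 3, matching y values: 7, 16 (2 points).
  x = 20: rhs = 5, matching y values: none (0 points).
  x = 21: rhs = 12, matching y values: 9, 14 (2 points).
  x = 22: rhs = 7, matching y values: none (0 points).
Total affine count: 25.
Full point count |E(F_23)| = 25 + 1 = 26.
Hasse bound: |26 − (23+1)| = |2| = 2 ≤ 2√23 ≈ 9.5917 ✓.


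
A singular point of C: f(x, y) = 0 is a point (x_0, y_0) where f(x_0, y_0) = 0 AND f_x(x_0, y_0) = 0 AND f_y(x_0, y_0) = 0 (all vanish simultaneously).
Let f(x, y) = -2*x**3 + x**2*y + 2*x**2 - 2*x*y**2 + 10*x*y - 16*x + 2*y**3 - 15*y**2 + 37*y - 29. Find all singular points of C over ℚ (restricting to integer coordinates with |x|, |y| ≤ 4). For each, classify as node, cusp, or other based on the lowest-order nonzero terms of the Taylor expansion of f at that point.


Singular points: {(1, 3)}; classification: node.

Compute partial derivatives:
  f_x = -6*x**2 + 2*x*y + 4*x - 2*y**2 + 10*y - 16.
  f_y = x**2 - 4*x*y + 10*x + 6*y**2 - 30*y + 37.
Scan x_0 ∈ {−4, ..., 4}. For each x_0, f_y(x_0, y) is a polynomial in y; find its integer roots y ∈ {−4, ..., 4}, then test f_x and f at those candidates.
  x = -4: f_y(-4, y) = 6*y**2 - 14*y + 13; no integer root y with |y| ≤ 4.
  x = -3: f_y(-3, y) = 6*y**2 - 18*y + 16; no integer root y with |y| ≤ 4.
  x = -2: f_y(-2, y) = 6*y**2 - 22*y + 21; no integer root y with |y| ≤ 4.
  x = -1: f_y(-1, y) = 6*y**2 - 26*y + 28; vanishes at y ∈ {2}. (-1, 2): f_x = -18 ≠ 0.
  x = 0: f_y(0, y) = 6*y**2 - 30*y + 37; no integer root y with |y| ≤ 4.
  x = 1: f_y(1, y) = 6*y**2 - 34*y + 48; vanishes at y ∈ {3}. (1, 3): f_x = 0, f = 0 — SINGULAR.
  x = 2: f_y(2, y) = 6*y**2 - 38*y + 61; no integer root y with |y| ≤ 4.
  x = 3: f_y(3, y) = 6*y**2 - 42*y + 76; no integer root y with |y| ≤ 4.
  x = 4: f_y(4, y) = 6*y**2 - 46*y + 93; no integer root y with |y| ≤ 4.
Only singular point on the grid: (1, 3).
Classify: substitute x = 1 + u, y = 3 + v and expand: f = -2*u**3 + u**2*v - u**2 - 2*u*v**2 + 2*v**3 + v**2.
No constant or linear terms (consistent with a singular point). Quadratic part: -u**2 + v**2. Cubic part: -2*u**3 + u**2*v - 2*u*v**2 + 2*v**3.
The quadratic part v**2 - u**2 = (v − u)(v + u) splits into two distinct linear factors, so there are two distinct tangent lines y − 3 = ±(x − 1) — this is a node (ordinary double point).
Classification: node.


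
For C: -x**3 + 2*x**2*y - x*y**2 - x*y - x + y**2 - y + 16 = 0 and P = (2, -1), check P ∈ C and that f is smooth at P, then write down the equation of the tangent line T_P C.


Tangent line at P: -21*x + 7*y + 49 = 0.

Step 1: f(2, -1) = 0, so P lies on C.
Step 2: partial derivatives
  f_x(x, y) = -3*x**2 + 4*x*y - y**2 - y - 1, f_y(x, y) = 2*x**2 - 2*x*y - x + 2*y - 1.
  f_x(P) = -21, f_y(P) = 7 (gradient nonzero, so P is smooth).
Step 3: tangent line at P: -21·(x − 2) + 7·(y − -1) = 0.
Expanding: -21*x + 7*y + 49 = 0.


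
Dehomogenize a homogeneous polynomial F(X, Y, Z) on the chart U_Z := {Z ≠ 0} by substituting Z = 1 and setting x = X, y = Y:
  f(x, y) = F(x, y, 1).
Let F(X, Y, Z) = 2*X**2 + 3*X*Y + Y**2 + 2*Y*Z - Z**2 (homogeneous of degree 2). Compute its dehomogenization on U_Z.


f(x, y) = 2*x**2 + 3*x*y + y**2 + 2*y - 1

On U_Z we set Z = 1. Each monomial c·X^i·Y^j·Z^k in F becomes c·x^i·y^j·1^k = c·x^i·y^j.
Substituting Z = 1: F(X, Y, 1) = 2*x**2 + 3*x*y + y**2 + 2*y - 1.
Note: deg(f) ≤ deg(F) = 2; strict inequality happens when F is divisible by Z (lost terms).


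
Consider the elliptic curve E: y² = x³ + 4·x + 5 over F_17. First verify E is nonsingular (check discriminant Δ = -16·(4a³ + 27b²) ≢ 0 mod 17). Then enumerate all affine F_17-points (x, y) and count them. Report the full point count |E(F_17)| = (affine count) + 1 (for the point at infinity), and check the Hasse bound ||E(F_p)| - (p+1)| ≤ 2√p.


Affine points = {(2, 2), (2, 15), (4, 0), (7, 6), (7, 11), (10, 5), (10, 12), (12, 8), (12, 9), (14, 0), (16, 0)}; affine count = 11; |E(F_17)| = 12.

Discriminant check: Δ ∝ 4a³ + 27b² = 4·4³ + 27·5² = 4·64 + 27·25 ≡ 13 (mod 17). Nonzero ⇒ E is nonsingular.
For each x ∈ F_17, compute rhs = x³ + 4·x + 5 mod 17, then count y ∈ F_17 with y² ≡ rhs.
  x = 0: rhs = 5, matching y values: none (0 points).
  x = 1: rhs = 10, matching y values: none (0 points).
  x = 2: rhs = 4, matching y values: 2, 15 (2 points).
  x = 3: rhs = 10, matching y values: none (0 points).
  x = 4: rhs = 0, matching y values: 0 (1 points).
  x = 5: rhs = 14, matching y values: none (0 points).
  x = 6: rhs = 7, matching y values: none (0 points).
  x = 7: rhs = 2, matching y values: 6, 11 (2 points).
  x = 8: rhs = 5, matching y values: none (0 points).
  x = 9: rhs = 5, matching y values: none (0 points).
  x = 10: rhs = 8, matching y values: 5, 12 (2 points).
  x = 11: rhs = 3, matching y values: none (0 points).
  x = 12: rhs = 13, matching y values: 8, 9 (2 points).
  x = 13: rhs = 10, matching y values: none (0 points).
  x = 14: rhs = 0, matching y values: 0 (1 points).
  x = 15: rhs = 6, matching y values: none (0 points).
  x = 16: rhs = 0, matching y values: 0 (1 points).
Total affine count: 11.
Full point count |E(F_17)| = 11 + 1 = 12.
Hasse bound: |12 − (17+1)| = |-6| = 6 ≤ 2√17 ≈ 8.2462 ✓.


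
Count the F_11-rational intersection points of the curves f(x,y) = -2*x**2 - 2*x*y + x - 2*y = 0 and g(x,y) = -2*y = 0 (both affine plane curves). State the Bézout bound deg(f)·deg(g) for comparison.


Common zeros: {(0, 0), (6, 0)}; count = 2; Bézout bound = 2.

deg(f) = 2, deg(g) = 1, so Bézout bound = 2.
Scan x ∈ F_11. For each x, list the y ∈ F_11 with f(x, y) ≡ 0 and those with g(x, y) ≡ 0 (mod 11); the common zeros in that column are the intersection.
  x = 0: f ≡ 0 at y ∈ {0}; g ≡ 0 at y ∈ {0}; common: {0}.
  x = 1: f ≡ 0 at y ∈ {8}; g ≡ 0 at y ∈ {0}; common: ∅.
  x = 2: f ≡ 0 at y ∈ {10}; g ≡ 0 at y ∈ {0}; common: ∅.
  x = 3: f ≡ 0 at y ∈ {5}; g ≡ 0 at y ∈ {0}; common: ∅.
  x = 4: f ≡ 0 at y ∈ {6}; g ≡ 0 at y ∈ {0}; common: ∅.
  x = 5: f ≡ 0 at y ∈ {10}; g ≡ 0 at y ∈ {0}; common: ∅.
  x = 6: f ≡ 0 at y ∈ {0}; g ≡ 0 at y ∈ {0}; common: {0}.
  x = 7: f ≡ 0 at y ∈ {6}; g ≡ 0 at y ∈ {0}; common: ∅.
  x = 8: f ≡ 0 at y ∈ {8}; g ≡ 0 at y ∈ {0}; common: ∅.
  x = 9: f ≡ 0 at y ∈ {5}; g ≡ 0 at y ∈ {0}; common: ∅.
  x = 10: f ≡ 0 at y ∈ ∅; g ≡ 0 at y ∈ {0}; common: ∅.
Collecting: common zeros = {(0, 0), (6, 0)}, so the count is 2.
Comparison with the Bézout bound: 2 ≤ 2 = deg(f)·deg(g), as expected for curves with no common component (the bound is attained).


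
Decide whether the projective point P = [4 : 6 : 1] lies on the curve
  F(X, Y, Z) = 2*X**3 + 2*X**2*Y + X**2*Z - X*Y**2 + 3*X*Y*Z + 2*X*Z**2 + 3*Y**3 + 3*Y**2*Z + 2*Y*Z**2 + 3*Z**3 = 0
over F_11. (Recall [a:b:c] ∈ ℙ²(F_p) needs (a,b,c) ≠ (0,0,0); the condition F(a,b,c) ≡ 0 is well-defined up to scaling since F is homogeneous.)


F(4,6,1) ≡ 9 (mod 11); P is NOT on the curve.

Evaluate F(4, 6, 1) term-by-term (mod 11).
  2*X**3 ↦ 2·64·1·1 = 128
  2*X**2*Y ↦ 2·16·6·1 = 192
  X**2*Z ↦ 1·16·1·1 = 16
  -X*Y**2 ↦ -1·4·36·1 = -144
  3*X*Y*Z ↦ 3·4·6·1 = 72
  2*X*Z**2 ↦ 2·4·1·1 = 8
  3*Y**3 ↦ 3·1·216·1 = 648
  3*Y**2*Z ↦ 3·1·36·1 = 108
  2*Y*Z**2 ↦ 2·1·6·1 = 12
  3*Z**3 ↦ 3·1·1·1 = 3
Sum: F(4, 6, 1) = (128) + (192) + (16) + (-144) + (72) + (8) + (648) + (108) + (12) + (3) = 1043.
Reducing mod 11: 1043 ≡ 9 (mod 11).
Since F(a, b, c) ≡ 9 ≠ 0 (mod 11), P does NOT lie on the curve.


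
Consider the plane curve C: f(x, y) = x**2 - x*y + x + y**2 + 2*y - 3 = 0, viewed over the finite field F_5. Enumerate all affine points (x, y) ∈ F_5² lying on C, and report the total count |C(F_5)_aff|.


Affine F_5-points: {(0, 1), (0, 2), (1, 2), (3, 3), (4, 3), (4, 4)}; count = 6.

For each of the 25 pairs (x, y) ∈ F_5², evaluate f(x, y) mod 5. Record the zeros.
  x = 0: [0↦2, 1↦0, 2↦0, 3↦2, 4↦1]  zeros at y ∈ {1, 2}
  x = 1: [0↦4, 1↦1, 2↦0, 3↦1, 4↦4]  zeros at y ∈ {2}
  x = 2: [0↦3, 1↦4, 2↦2, 3↦2, 4↦4]  zeros at y ∈ ∅
  x = 3: [0↦4, 1↦4, 2↦1, 3↦0, 4↦1]  zeros at y ∈ {3}
  x = 4: [0↦2, 1↦1, 2↦2, 3↦0, 4↦0]  zeros at y ∈ {3, 4}
Collecting zeros: affine points = {(0, 1), (0, 2), (1, 2), (3, 3), (4, 3), (4, 4)}.
Total count |C(F_5)_aff| = 6.


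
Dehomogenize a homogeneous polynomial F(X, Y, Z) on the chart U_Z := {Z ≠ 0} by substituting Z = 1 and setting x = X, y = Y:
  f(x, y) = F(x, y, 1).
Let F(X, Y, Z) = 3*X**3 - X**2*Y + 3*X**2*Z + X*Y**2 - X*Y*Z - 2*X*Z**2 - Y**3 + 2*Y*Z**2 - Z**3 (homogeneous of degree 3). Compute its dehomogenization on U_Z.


f(x, y) = 3*x**3 - x**2*y + 3*x**2 + x*y**2 - x*y - 2*x - y**3 + 2*y - 1

On U_Z we set Z = 1. Each monomial c·X^i·Y^j·Z^k in F becomes c·x^i·y^j·1^k = c·x^i·y^j.
Substituting Z = 1: F(X, Y, 1) = 3*x**3 - x**2*y + 3*x**2 + x*y**2 - x*y - 2*x - y**3 + 2*y - 1.
Note: deg(f) ≤ deg(F) = 3; strict inequality happens when F is divisible by Z (lost terms).


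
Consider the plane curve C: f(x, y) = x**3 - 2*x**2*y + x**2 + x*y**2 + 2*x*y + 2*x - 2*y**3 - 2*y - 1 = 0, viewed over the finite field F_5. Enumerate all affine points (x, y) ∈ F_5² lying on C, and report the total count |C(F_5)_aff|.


Affine F_5-points: {(0, 1), (1, 1), (2, 0), (2, 2), (2, 4), (3, 4), (4, 2)}; count = 7.

For each of the 25 pairs (x, y) ∈ F_5², evaluate f(x, y) mod 5. Record the zeros.
  x = 0: [0↦4, 1↦0, 2↦4, 3↦4, 4↦3]  zeros at y ∈ {1}
  x = 1: [0↦3, 1↦0, 2↦2, 3↦2, 4↦3]  zeros at y ∈ {1}
  x = 2: [0↦0, 1↦4, 2↦0, 3↦1, 4↦0]  zeros at y ∈ {0, 2, 4}
  x = 3: [0↦1, 1↦3, 2↦4, 3↦2, 4↦0]  zeros at y ∈ {4}
  x = 4: [0↦2, 1↦3, 2↦0, 3↦1, 4↦4]  zeros at y ∈ {2}
Collecting zeros: affine points = {(0, 1), (1, 1), (2, 0), (2, 2), (2, 4), (3, 4), (4, 2)}.
Total count |C(F_5)_aff| = 7.


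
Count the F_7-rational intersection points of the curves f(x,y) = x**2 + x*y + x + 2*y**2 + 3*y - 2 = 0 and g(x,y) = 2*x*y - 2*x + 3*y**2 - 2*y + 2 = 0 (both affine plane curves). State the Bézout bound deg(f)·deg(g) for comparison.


Common zeros: {(0, 4), (1, 0)}; count = 2; Bézout bound = 4.

deg(f) = 2, deg(g) = 2, so Bézout bound = 4.
Scan x ∈ F_7. For each x, list the y ∈ F_7 with f(x, y) ≡ 0 and those with g(x, y) ≡ 0 (mod 7); the common zeros in that column are the intersection.
  x = 0: f ≡ 0 at y ∈ {4, 5}; g ≡ 0 at y ∈ {4, 6}; common: {4}.
  x = 1: f ≡ 0 at y ∈ {0, 5}; g ≡ 0 at y ∈ {0}; common: {0}.
  x = 2: f ≡ 0 at y ∈ {4}; g ≡ 0 at y ∈ {2}; common: ∅.
  x = 3: f ≡ 0 at y ∈ ∅; g ≡ 0 at y ∈ {3, 5}; common: ∅.
  x = 4: f ≡ 0 at y ∈ ∅; g ≡ 0 at y ∈ ∅; common: ∅.
  x = 5: f ≡ 0 at y ∈ {0, 3}; g ≡ 0 at y ∈ ∅; common: ∅.
  x = 6: f ≡ 0 at y ∈ ∅; g ≡ 0 at y ∈ ∅; common: ∅.
Collecting: common zeros = {(0, 4), (1, 0)}, so the count is 2.
Comparison with the Bézout bound: 2 ≤ 4 = deg(f)·deg(g), as expected for curves with no common component (the affine F_7-count falls short of the bound because intersections may lie at infinity, over extension fields, or carry multiplicity).


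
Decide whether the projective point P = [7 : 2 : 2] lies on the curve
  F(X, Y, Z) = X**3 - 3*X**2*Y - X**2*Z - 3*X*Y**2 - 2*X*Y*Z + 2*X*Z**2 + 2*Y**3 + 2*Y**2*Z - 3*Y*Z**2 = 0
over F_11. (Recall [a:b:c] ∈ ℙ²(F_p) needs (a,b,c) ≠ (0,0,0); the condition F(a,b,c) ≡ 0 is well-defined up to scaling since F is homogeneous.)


F(7,2,2) ≡ 7 (mod 11); P is NOT on the curve.

Evaluate F(7, 2, 2) term-by-term (mod 11).
  X**3 ↦ 1·343·1·1 = 343
  -3*X**2*Y ↦ -3·49·2·1 = -294
  -X**2*Z ↦ -1·49·1·2 = -98
  -3*X*Y**2 ↦ -3·7·4·1 = -84
  -2*X*Y*Z ↦ -2·7·2·2 = -56
  2*X*Z**2 ↦ 2·7·1·4 = 56
  2*Y**3 ↦ 2·1·8·1 = 16
  2*Y**2*Z ↦ 2·1·4·2 = 16
  -3*Y*Z**2 ↦ -3·1·2·4 = -24
Sum: F(7, 2, 2) = (343) + (-294) + (-98) + (-84) + (-56) + (56) + (16) + (16) + (-24) = -125.
Reducing mod 11: -125 ≡ 7 (mod 11).
Since F(a, b, c) ≡ 7 ≠ 0 (mod 11), P does NOT lie on the curve.


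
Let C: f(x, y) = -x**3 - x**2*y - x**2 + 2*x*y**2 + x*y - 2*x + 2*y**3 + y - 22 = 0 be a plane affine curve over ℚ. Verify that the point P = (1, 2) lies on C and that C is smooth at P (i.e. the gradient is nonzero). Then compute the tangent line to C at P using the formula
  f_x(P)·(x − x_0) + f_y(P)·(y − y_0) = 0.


Tangent line at P: -x + 33*y - 65 = 0.

Step 1: f(1, 2) = 0, so P lies on C.
Step 2: partial derivatives
  f_x(x, y) = -3*x**2 - 2*x*y - 2*x + 2*y**2 + y - 2, f_y(x, y) = -x**2 + 4*x*y + x + 6*y**2 + 1.
  f_x(P) = -1, f_y(P) = 33 (gradient nonzero, so P is smooth).
Step 3: tangent line at P: -1·(x − 1) + 33·(y − 2) = 0.
Expanding: -x + 33*y - 65 = 0.


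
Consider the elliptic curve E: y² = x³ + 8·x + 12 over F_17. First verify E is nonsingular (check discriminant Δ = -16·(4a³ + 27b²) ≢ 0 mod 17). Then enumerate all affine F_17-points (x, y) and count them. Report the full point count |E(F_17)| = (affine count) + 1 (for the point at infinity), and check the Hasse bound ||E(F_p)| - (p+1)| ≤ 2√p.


Affine points = {(1, 2), (1, 15), (2, 6), (2, 11), (6, 2), (6, 15), (10, 2), (10, 15), (12, 0), (13, 1), (13, 16)}; affine count = 11; |E(F_17)| = 12.

Discriminant check: Δ ∝ 4a³ + 27b² = 4·8³ + 27·12² = 4·512 + 27·144 ≡ 3 (mod 17). Nonzero ⇒ E is nonsingular.
For each x ∈ F_17, compute rhs = x³ + 8·x + 12 mod 17, then count y ∈ F_17 with y² ≡ rhs.
  x = 0: rhs = 12, matching y values: none (0 points).
  x = 1: rhs = 4, matching y values: 2, 15 (2 points).
  x = 2: rhs = 2, matching y values: 6, 11 (2 points).
  x = 3: rhs = 12, matching y values: none (0 points).
  x = 4: rhs = 6, matching y values: none (0 points).
  x = 5: rhs = 7, matching y values: none (0 points).
  x = 6: rhs = 4, matching y values: 2, 15 (2 points).
  x = 7: rhs = 3, matching y values: none (0 points).
  x = 8: rhs = 10, matching y values: none (0 points).
  x = 9: rhs = 14, matching y values: none (0 points).
  x = 10: rhs = 4, matching y values: 2, 15 (2 points).
  x = 11: rhs = 3, matching y values: none (0 points).
  x = 12: rhs = 0, matching y values: 0 (1 points).
  x = 13: rhs = 1, matching y values: 1, 16 (2 points).
  x = 14: rhs = 12, matching y values: none (0 points).
  x = 15: rhs = 5, matching y values: none (0 points).
  x = 16: rhs = 3, matching y values: none (0 points).
Total affine count: 11.
Full point count |E(F_17)| = 11 + 1 = 12.
Hasse bound: |12 − (17+1)| = |-6| = 6 ≤ 2√17 ≈ 8.2462 ✓.


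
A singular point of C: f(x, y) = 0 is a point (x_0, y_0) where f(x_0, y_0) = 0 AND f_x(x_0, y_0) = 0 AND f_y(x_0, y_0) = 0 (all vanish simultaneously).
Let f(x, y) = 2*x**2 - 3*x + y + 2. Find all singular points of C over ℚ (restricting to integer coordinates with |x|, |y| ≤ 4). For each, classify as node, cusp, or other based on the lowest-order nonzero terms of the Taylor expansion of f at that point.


No singular points in the scanned grid; C is smooth there.

Compute partial derivatives:
  f_x = 4*x - 3.
  f_y = 1.
f_y = 1 is a nonzero constant, so f_y never vanishes: no point (x, y) can satisfy f = f_x = f_y = 0. In particular no (x, y) ∈ {−4, ..., 4}² is singular; the curve is smooth.


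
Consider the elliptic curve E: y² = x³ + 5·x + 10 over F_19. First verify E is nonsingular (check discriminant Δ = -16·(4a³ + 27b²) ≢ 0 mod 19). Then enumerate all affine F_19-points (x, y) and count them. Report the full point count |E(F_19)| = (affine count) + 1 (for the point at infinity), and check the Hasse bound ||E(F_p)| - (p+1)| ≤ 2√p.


Affine points = {(1, 4), (1, 15), (2, 3), (2, 16), (6, 3), (6, 16), (8, 7), (8, 12), (9, 9), (9, 10), (11, 3), (11, 16), (13, 7), (13, 12), (16, 5), (16, 14), (17, 7), (17, 12), (18, 2), (18, 17)}; affine count = 20; |E(F_19)| = 21.

Discriminant check: Δ ∝ 4a³ + 27b² = 4·5³ + 27·10² = 4·125 + 27·100 ≡ 8 (mod 19). Nonzero ⇒ E is nonsingular.
For each x ∈ F_19, compute rhs = x³ + 5·x + 10 mod 19, then count y ∈ F_19 with y² ≡ rhs.
  x = 0: rhs = 10, matching y values: none (0 points).
  x = 1: rhs = 16, matching y values: 4, 15 (2 points).
  x = 2: rhs = 9, matching y values: 3, 16 (2 points).
  x = 3: rhs = 14, matching y values: none (0 points).
  x = 4: rhs = 18, matching y values: none (0 points).
  x = 5: rhs = 8, matching y values: none (0 points).
  x = 6: rhs = 9, matching y values: 3, 16 (2 points).
  x = 7: rhs = 8, matching y values: none (0 points).
  x = 8: rhs = 11, matching y values: 7, 12 (2 points).
  x = 9: rhs = 5, matching y values: 9, 10 (2 points).
  x = 10: rhs = 15, matching y values: none (0 points).
  x = 11: rhs = 9, matching y values: 3, 16 (2 points).
  x = 12: rhs = 12, matching y values: none (0 points).
  x = 13: rhs = 11, matching y values: 7, 12 (2 points).
  x = 14: rhs = 12, matching y values: none (0 points).
  x = 15: rhs = 2, matching y values: none (0 points).
  x = 16: rhs = 6, matching y values: 5, 14 (2 points).
  x = 17: rhs = 11, matching y values: 7, 12 (2 points).
  x = 18: rhs = 4, matching y values: 2, 17 (2 points).
Total affine count: 20.
Full point count |E(F_19)| = 20 + 1 = 21.
Hasse bound: |21 − (19+1)| = |1| = 1 ≤ 2√19 ≈ 8.7178 ✓.


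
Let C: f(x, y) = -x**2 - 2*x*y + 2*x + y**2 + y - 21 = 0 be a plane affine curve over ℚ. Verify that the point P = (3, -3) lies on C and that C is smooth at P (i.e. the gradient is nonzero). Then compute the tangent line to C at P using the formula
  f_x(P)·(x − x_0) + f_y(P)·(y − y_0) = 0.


Tangent line at P: 2*x - 11*y - 39 = 0.

Step 1: f(3, -3) = 0, so P lies on C.
Step 2: partial derivatives
  f_x(x, y) = -2*x - 2*y + 2, f_y(x, y) = -2*x + 2*y + 1.
  f_x(P) = 2, f_y(P) = -11 (gradient nonzero, so P is smooth).
Step 3: tangent line at P: 2·(x − 3) + -11·(y − -3) = 0.
Expanding: 2*x - 11*y - 39 = 0.


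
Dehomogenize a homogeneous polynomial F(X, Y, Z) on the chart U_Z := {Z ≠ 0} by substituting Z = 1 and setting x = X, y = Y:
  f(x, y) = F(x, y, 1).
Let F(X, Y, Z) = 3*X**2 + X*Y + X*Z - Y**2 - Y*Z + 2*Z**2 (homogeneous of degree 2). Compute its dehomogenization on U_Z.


f(x, y) = 3*x**2 + x*y + x - y**2 - y + 2

On U_Z we set Z = 1. Each monomial c·X^i·Y^j·Z^k in F becomes c·x^i·y^j·1^k = c·x^i·y^j.
Substituting Z = 1: F(X, Y, 1) = 3*x**2 + x*y + x - y**2 - y + 2.
Note: deg(f) ≤ deg(F) = 2; strict inequality happens when F is divisible by Z (lost terms).


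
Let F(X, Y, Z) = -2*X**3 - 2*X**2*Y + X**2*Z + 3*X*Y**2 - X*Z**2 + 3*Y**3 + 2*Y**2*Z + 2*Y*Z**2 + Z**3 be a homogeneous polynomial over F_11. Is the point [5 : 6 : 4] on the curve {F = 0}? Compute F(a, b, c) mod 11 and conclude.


F(5,6,4) ≡ 3 (mod 11); P is NOT on the curve.

Evaluate F(5, 6, 4) term-by-term (mod 11).
  -2*X**3 ↦ -2·125·1·1 = -250
  -2*X**2*Y ↦ -2·25·6·1 = -300
  X**2*Z ↦ 1·25·1·4 = 100
  3*X*Y**2 ↦ 3·5·36·1 = 540
  -X*Z**2 ↦ -1·5·1·16 = -80
  3*Y**3 ↦ 3·1·216·1 = 648
  2*Y**2*Z ↦ 2·1·36·4 = 288
  2*Y*Z**2 ↦ 2·1·6·16 = 192
  Z**3 ↦ 1·1·1·64 = 64
Sum: F(5, 6, 4) = (-250) + (-300) + (100) + (540) + (-80) + (648) + (288) + (192) + (64) = 1202.
Reducing mod 11: 1202 ≡ 3 (mod 11).
Since F(a, b, c) ≡ 3 ≠ 0 (mod 11), P does NOT lie on the curve.


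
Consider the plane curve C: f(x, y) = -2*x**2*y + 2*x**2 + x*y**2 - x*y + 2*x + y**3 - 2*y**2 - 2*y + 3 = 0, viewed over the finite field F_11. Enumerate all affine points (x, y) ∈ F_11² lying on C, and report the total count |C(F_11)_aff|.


Affine F_11-points: {(0, 1), (5, 5), (5, 7), (6, 5), (6, 6), (6, 7), (7, 9), (10, 9)}; count = 8.

For each of the 121 pairs (x, y) ∈ F_11², evaluate f(x, y) mod 11. Record the zeros.
  x = 0: [0↦3, 1↦0, 2↦10, 3↦6, 4↦5, 5↦2, 6↦3, 7↦3, 8↦8, 9↦2, 10↦2]  zeros at y ∈ {1}
  x = 1: [0↦7, 1↦2, 2↦1, 3↦10, 4↦2, 5↦5, 6↦3, 7↦2, 8↦8, 9↦5, 10↦10]  zeros at y ∈ ∅
  x = 2: [0↦4, 1↦4, 2↦10, 3↦6, 4↦9, 5↦3, 6↦5, 7↦10, 8↦2, 9↦9, 10↦4]  zeros at y ∈ ∅
  x = 3: [0↦5, 1↦6, 2↦4, 3↦5, 4↦4, 5↦7, 6↦9, 7↦5, 8↦1, 9↦3, 10↦6]  zeros at y ∈ ∅
  x = 4: [0↦10, 1↦8, 2↦5, 3↦7, 4↦9, 5↦6, 6↦4, 7↦9, 8↦5, 9↦9, 10↦5]  zeros at y ∈ ∅
  x = 5: [0↦8, 1↦10, 2↦2, 3↦1, 4↦2, 5↦0, 6↦1, 7↦0, 8↦3, 9↦5, 10↦1]  zeros at y ∈ {5, 7}
  x = 6: [0↦10, 1↦1, 2↦6, 3↦9, 4↦5, 5↦0, 6↦0, 7↦0, 8↦6, 9↦2, 10↦5]  zeros at y ∈ {5, 6, 7}
  x = 7: [0↦5, 1↦3, 2↦6, 3↦9, 4↦7, 5↦6, 6↦1, 7↦9, 8↦3, 9↦0, 10↦6]  zeros at y ∈ {9}
  x = 8: [0↦4, 1↦5, 2↦2, 3↦1, 4↦8, 5↦7, 6↦4, 7↦5, 8↦5, 9↦10, 10↦4]  zeros at y ∈ ∅
  x = 9: [0↦7, 1↦7, 2↦5, 3↦7, 4↦8, 5↦3, 6↦9, 7↦10, 8↦1, 9↦10, 10↦10]  zeros at y ∈ ∅
  x = 10: [0↦3, 1↦9, 2↦4, 3↦5, 4↦7, 5↦5, 6↦5, 7↦2, 8↦2, 9↦0, 10↦2]  zeros at y ∈ {9}
Collecting zeros: affine points = {(0, 1), (5, 5), (5, 7), (6, 5), (6, 6), (6, 7), (7, 9), (10, 9)}.
Total count |C(F_11)_aff| = 8.


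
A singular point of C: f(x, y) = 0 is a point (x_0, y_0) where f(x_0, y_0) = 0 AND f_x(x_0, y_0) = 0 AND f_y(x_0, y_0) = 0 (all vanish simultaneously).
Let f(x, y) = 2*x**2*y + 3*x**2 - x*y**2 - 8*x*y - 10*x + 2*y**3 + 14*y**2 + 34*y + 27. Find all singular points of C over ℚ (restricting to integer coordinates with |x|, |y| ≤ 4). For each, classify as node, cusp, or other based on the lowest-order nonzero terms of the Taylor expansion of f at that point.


Singular points: {(1, -2)}; classification: node.

Compute partial derivatives:
  f_x = 4*x*y + 6*x - y**2 - 8*y - 10.
  f_y = 2*x**2 - 2*x*y - 8*x + 6*y**2 + 28*y + 34.
Scan x_0 ∈ {−4, ..., 4}. For each x_0, f_y(x_0, y) is a polynomial in y; find its integer roots y ∈ {−4, ..., 4}, then test f_x and f at those candidates.
  x = -4: f_y(-4, y) = 6*y**2 + 36*y + 98; no integer root y with |y| ≤ 4.
  x = -3: f_y(-3, y) = 6*y**2 + 34*y + 76; no integer root y with |y| ≤ 4.
  x = -2: f_y(-2, y) = 6*y**2 + 32*y + 58; no integer root y with |y| ≤ 4.
  x = -1: f_y(-1, y) = 6*y**2 + 30*y + 44; no integer root y with |y| ≤ 4.
  x = 0: f_y(0, y) = 6*y**2 + 28*y + 34; no integer root y with |y| ≤ 4.
  x = 1: f_y(1, y) = 6*y**2 + 26*y + 28; vanishes at y ∈ {-2}. (1, -2): f_x = 0, f = 0 — SINGULAR.
  x = 2: f_y(2, y) = 6*y**2 + 24*y + 26; no integer root y with |y| ≤ 4.
  x = 3: f_y(3, y) = 6*y**2 + 22*y + 28; no integer root y with |y| ≤ 4.
  x = 4: f_y(4, y) = 6*y**2 + 20*y + 34; no integer root y with |y| ≤ 4.
Only singular point on the grid: (1, -2).
Classify: substitute x = 1 + u, y = -2 + v and expand: f = 2*u**2*v - u**2 - u*v**2 + 2*v**3 + v**2.
No constant or linear terms (consistent with a singular point). Quadratic part: -u**2 + v**2. Cubic part: 2*u**2*v - u*v**2 + 2*v**3.
The quadratic part v**2 - u**2 = (v − u)(v + u) splits into two distinct linear factors, so there are two distinct tangent lines y − -2 = ±(x − 1) — this is a node (ordinary double point).
Classification: node.


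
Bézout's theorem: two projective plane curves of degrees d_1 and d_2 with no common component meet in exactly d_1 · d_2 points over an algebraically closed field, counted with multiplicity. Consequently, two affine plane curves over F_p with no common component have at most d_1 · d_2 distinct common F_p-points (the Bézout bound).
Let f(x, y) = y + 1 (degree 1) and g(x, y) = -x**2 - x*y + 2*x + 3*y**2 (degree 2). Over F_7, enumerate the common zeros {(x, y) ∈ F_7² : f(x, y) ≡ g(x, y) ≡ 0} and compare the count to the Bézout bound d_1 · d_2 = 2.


Common zeros: {(5, 6)}; count = 1; Bézout bound = 2.

deg(f) = 1, deg(g) = 2, so Bézout bound = 2.
Scan x ∈ F_7. For each x, list the y ∈ F_7 with f(x, y) ≡ 0 and those with g(x, y) ≡ 0 (mod 7); the common zeros in that column are the intersection.
  x = 0: f ≡ 0 at y ∈ {6}; g ≡ 0 at y ∈ {0}; common: ∅.
  x = 1: f ≡ 0 at y ∈ {6}; g ≡ 0 at y ∈ ∅; common: ∅.
  x = 2: f ≡ 0 at y ∈ {6}; g ≡ 0 at y ∈ {0, 3}; common: ∅.
  x = 3: f ≡ 0 at y ∈ {6}; g ≡ 0 at y ∈ ∅; common: ∅.
  x = 4: f ≡ 0 at y ∈ {6}; g ≡ 0 at y ∈ {3}; common: ∅.
  x = 5: f ≡ 0 at y ∈ {6}; g ≡ 0 at y ∈ {5, 6}; common: {6}.
  x = 6: f ≡ 0 at y ∈ {6}; g ≡ 0 at y ∈ {4, 5}; common: ∅.
Collecting: common zeros = {(5, 6)}, so the count is 1.
Comparison with the Bézout bound: 1 ≤ 2 = deg(f)·deg(g), as expected for curves with no common component (the affine F_7-count falls short of the bound because intersections may lie at infinity, over extension fields, or carry multiplicity).


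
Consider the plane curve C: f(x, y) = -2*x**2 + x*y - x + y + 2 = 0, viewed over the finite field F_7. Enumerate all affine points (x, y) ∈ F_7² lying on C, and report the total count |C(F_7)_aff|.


Affine F_7-points: {(0, 5), (1, 4), (2, 5), (3, 3), (4, 4), (5, 3)}; count = 6.

For each of the 49 pairs (x, y) ∈ F_7², evaluate f(x, y) mod 7. Record the zeros.
  x = 0: [0↦2, 1↦3, 2↦4, 3↦5, 4↦6, 5↦0, 6↦1]  zeros at y ∈ {5}
  x = 1: [0↦6, 1↦1, 2↦3, 3↦5, 4↦0, 5↦2, 6↦4]  zeros at y ∈ {4}
  x = 2: [0↦6, 1↦2, 2↦5, 3↦1, 4↦4, 5↦0, 6↦3]  zeros at y ∈ {5}
  x = 3: [0↦2, 1↦6, 2↦3, 3↦0, 4↦4, 5↦1, 6↦5]  zeros at y ∈ {3}
  x = 4: [0↦1, 1↦6, 2↦4, 3↦2, 4↦0, 5↦5, 6↦3]  zeros at y ∈ {4}
  x = 5: [0↦3, 1↦2, 2↦1, 3↦0, 4↦6, 5↦5, 6↦4]  zeros at y ∈ {3}
  x = 6: [0↦1, 1↦1, 2↦1, 3↦1, 4↦1, 5↦1, 6↦1]  zeros at y ∈ ∅
Collecting zeros: affine points = {(0, 5), (1, 4), (2, 5), (3, 3), (4, 4), (5, 3)}.
Total count |C(F_7)_aff| = 6.


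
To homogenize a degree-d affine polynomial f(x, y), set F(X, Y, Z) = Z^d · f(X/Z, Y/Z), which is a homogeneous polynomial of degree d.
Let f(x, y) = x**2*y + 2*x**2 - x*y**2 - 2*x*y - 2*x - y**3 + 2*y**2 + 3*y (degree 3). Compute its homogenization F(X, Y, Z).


F(X, Y, Z) = X**2*Y + 2*X**2*Z - X*Y**2 - 2*X*Y*Z - 2*X*Z**2 - Y**3 + 2*Y**2*Z + 3*Y*Z**2

deg(f) = 3.
Substitute x = X/Z, y = Y/Z into f, then multiply by Z^3.
  monomial 1·x^2·y^1 ↦ 1·X^2·Y^1·Z^0.
  monomial 2·x^2·y^0 ↦ 2·X^2·Y^0·Z^1.
  monomial -1·x^1·y^2 ↦ -1·X^1·Y^2·Z^0.
  monomial -2·x^1·y^1 ↦ -2·X^1·Y^1·Z^1.
  monomial -2·x^1·y^0 ↦ -2·X^1·Y^0·Z^2.
  monomial -1·x^0·y^3 ↦ -1·X^0·Y^3·Z^0.
  monomial 2·x^0·y^2 ↦ 2·X^0·Y^2·Z^1.
  monomial 3·x^0·y^1 ↦ 3·X^0·Y^1·Z^2.
Collecting: F(X, Y, Z) = X**2*Y + 2*X**2*Z - X*Y**2 - 2*X*Y*Z - 2*X*Z**2 - Y**3 + 2*Y**2*Z + 3*Y*Z**2.


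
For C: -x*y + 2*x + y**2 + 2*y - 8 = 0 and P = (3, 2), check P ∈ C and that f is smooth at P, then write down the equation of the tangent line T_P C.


Tangent line at P: 3*y - 6 = 0.

Step 1: f(3, 2) = 0, so P lies on C.
Step 2: partial derivatives
  f_x(x, y) = 2 - y, f_y(x, y) = -x + 2*y + 2.
  f_x(P) = 0, f_y(P) = 3 (gradient nonzero, so P is smooth).
Step 3: tangent line at P: 0·(x − 3) + 3·(y − 2) = 0.
Expanding: 3*y - 6 = 0.


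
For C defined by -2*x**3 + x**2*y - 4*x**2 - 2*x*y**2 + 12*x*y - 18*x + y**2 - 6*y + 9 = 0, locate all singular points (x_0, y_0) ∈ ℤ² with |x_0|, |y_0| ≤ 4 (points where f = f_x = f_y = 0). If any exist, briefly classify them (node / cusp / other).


Singular points: {(0, 3)}; classification: node.

Compute partial derivatives:
  f_x = -6*x**2 + 2*x*y - 8*x - 2*y**2 + 12*y - 18.
  f_y = x**2 - 4*x*y + 12*x + 2*y - 6.
Scan x_0 ∈ {−4, ..., 4}. For each x_0, f_y(x_0, y) is a polynomial in y; find its integer roots y ∈ {−4, ..., 4}, then test f_x and f at those candidates.
  x = -4: f_y(-4, y) = 18*y - 38; no integer root y with |y| ≤ 4.
  x = -3: f_y(-3, y) = 14*y - 33; no integer root y with |y| ≤ 4.
  x = -2: f_y(-2, y) = 10*y - 26; no integer root y with |y| ≤ 4.
  x = -1: f_y(-1, y) = 6*y - 17; no integer root y with |y| ≤ 4.
  x = 0: f_y(0, y) = 2*y - 6; vanishes at y ∈ {3}. (0, 3): f_x = 0, f = 0 — SINGULAR.
  x = 1: f_y(1, y) = 7 - 2*y; no integer root y with |y| ≤ 4.
  x = 2: f_y(2, y) = 22 - 6*y; no integer root y with |y| ≤ 4.
  x = 3: f_y(3, y) = 39 - 10*y; no integer root y with |y| ≤ 4.
  x = 4: f_y(4, y) = 58 - 14*y; no integer root y with |y| ≤ 4.
Only singular point on the grid: (0, 3).
Classify: substitute x = 0 + u, y = 3 + v and expand: f = -2*u**3 + u**2*v - u**2 - 2*u*v**2 + v**2.
No constant or linear terms (consistent with a singular point). Quadratic part: -u**2 + v**2. Cubic part: -2*u**3 + u**2*v - 2*u*v**2.
The quadratic part v**2 - u**2 = (v − u)(v + u) splits into two distinct linear factors, so there are two distinct tangent lines y − 3 = ±(x − 0) — this is a node (ordinary double point).
Classification: node.


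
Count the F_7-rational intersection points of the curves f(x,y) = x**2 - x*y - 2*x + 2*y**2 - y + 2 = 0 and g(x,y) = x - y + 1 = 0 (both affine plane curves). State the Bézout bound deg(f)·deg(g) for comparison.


Common zeros: {(3, 4), (4, 5)}; count = 2; Bézout bound = 2.

deg(f) = 2, deg(g) = 1, so Bézout bound = 2.
Scan x ∈ F_7. For each x, list the y ∈ F_7 with f(x, y) ≡ 0 and those with g(x, y) ≡ 0 (mod 7); the common zeros in that column are the intersection.
  x = 0: f ≡ 0 at y ∈ ∅; g ≡ 0 at y ∈ {1}; common: ∅.
  x = 1: f ≡ 0 at y ∈ ∅; g ≡ 0 at y ∈ {2}; common: ∅.
  x = 2: f ≡ 0 at y ∈ {6}; g ≡ 0 at y ∈ {3}; common: ∅.
  x = 3: f ≡ 0 at y ∈ {4, 5}; g ≡ 0 at y ∈ {4}; common: {4}.
  x = 4: f ≡ 0 at y ∈ {1, 5}; g ≡ 0 at y ∈ {5}; common: {5}.
  x = 5: f ≡ 0 at y ∈ ∅; g ≡ 0 at y ∈ {6}; common: ∅.
  x = 6: f ≡ 0 at y ∈ {1, 6}; g ≡ 0 at y ∈ {0}; common: ∅.
Collecting: common zeros = {(3, 4), (4, 5)}, so the count is 2.
Comparison with the Bézout bound: 2 ≤ 2 = deg(f)·deg(g), as expected for curves with no common component (the bound is attained).


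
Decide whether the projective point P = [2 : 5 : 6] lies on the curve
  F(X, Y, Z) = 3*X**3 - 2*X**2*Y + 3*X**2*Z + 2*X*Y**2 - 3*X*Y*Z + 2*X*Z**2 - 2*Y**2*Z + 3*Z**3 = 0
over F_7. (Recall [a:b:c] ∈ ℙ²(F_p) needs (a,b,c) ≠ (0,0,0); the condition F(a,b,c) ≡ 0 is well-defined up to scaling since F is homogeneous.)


F(2,5,6) ≡ 6 (mod 7); P is NOT on the curve.

Evaluate F(2, 5, 6) term-by-term (mod 7).
  3*X**3 ↦ 3·8·1·1 = 24
  -2*X**2*Y ↦ -2·4·5·1 = -40
  3*X**2*Z ↦ 3·4·1·6 = 72
  2*X*Y**2 ↦ 2·2·25·1 = 100
  -3*X*Y*Z ↦ -3·2·5·6 = -180
  2*X*Z**2 ↦ 2·2·1·36 = 144
  -2*Y**2*Z ↦ -2·1·25·6 = -300
  3*Z**3 ↦ 3·1·1·216 = 648
Sum: F(2, 5, 6) = (24) + (-40) + (72) + (100) + (-180) + (144) + (-300) + (648) = 468.
Reducing mod 7: 468 ≡ 6 (mod 7).
Since F(a, b, c) ≡ 6 ≠ 0 (mod 7), P does NOT lie on the curve.


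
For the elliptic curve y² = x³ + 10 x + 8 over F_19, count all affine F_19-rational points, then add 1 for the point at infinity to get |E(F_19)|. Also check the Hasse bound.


Affine points = {(1, 0), (2, 6), (2, 13), (4, 6), (4, 13), (8, 7), (8, 12), (10, 5), (10, 14), (11, 9), (11, 10), (13, 6), (13, 13), (14, 2), (14, 17), (18, 4), (18, 15)}; affine count = 17; |E(F_19)| = 18.

Discriminant check: Δ ∝ 4a³ + 27b² = 4·10³ + 27·8² = 4·1000 + 27·64 ≡ 9 (mod 19). Nonzero ⇒ E is nonsingular.
For each x ∈ F_19, compute rhs = x³ + 10·x + 8 mod 19, then count y ∈ F_19 with y² ≡ rhs.
  x = 0: rhs = 8, matching y values: none (0 points).
  x = 1: rhs = 0, matching y values: 0 (1 points).
  x = 2: rhs = 17, matching y values: 6, 13 (2 points).
  x = 3: rhs = 8, matching y values: none (0 points).
  x = 4: rhs = 17, matching y values: 6, 13 (2 points).
  x = 5: rhs = 12, matching y values: none (0 points).
  x = 6: rhs = 18, matching y values: none (0 points).
  x = 7: rhs = 3, matching y values: none (0 points).
  x = 8: rhs = 11, matching y values: 7, 12 (2 points).
  x = 9: rhs = 10, matching y values: none (0 points).
  x = 10: rhs = 6, matching y values: 5, 14 (2 points).
  x = 11: rhs = 5, matching y values: 9, 10 (2 points).
  x = 12: rhs = 13, matching y values: none (0 points).
  x = 13: rhs = 17, matching y values: 6, 13 (2 points).
  x = 14: rhs = 4, matching y values: 2, 17 (2 points).
  x = 15: rhs = 18, matching y values: none (0 points).
  x = 16: rhs = 8, matching y values: none (0 points).
  x = 17: rhs = 18, matching y values: none (0 points).
  x = 18: rhs = 16, matching y values: 4, 15 (2 points).
Total affine count: 17.
Full point count |E(F_19)| = 17 + 1 = 18.
Hasse bound: |18 − (19+1)| = |-2| = 2 ≤ 2√19 ≈ 8.7178 ✓.


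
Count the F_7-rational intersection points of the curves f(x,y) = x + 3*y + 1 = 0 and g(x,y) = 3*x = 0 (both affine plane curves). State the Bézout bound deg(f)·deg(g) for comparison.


Common zeros: {(0, 2)}; count = 1; Bézout bound = 1.

deg(f) = 1, deg(g) = 1, so Bézout bound = 1.
Scan x ∈ F_7. For each x, list the y ∈ F_7 with f(x, y) ≡ 0 and those with g(x, y) ≡ 0 (mod 7); the common zeros in that column are the intersection.
  x = 0: f ≡ 0 at y ∈ {2}; g ≡ 0 at y ∈ {0, 1, 2, 3, 4, 5, 6}; common: {2}.
  x = 1: f ≡ 0 at y ∈ {4}; g ≡ 0 at y ∈ ∅; common: ∅.
  x = 2: f ≡ 0 at y ∈ {6}; g ≡ 0 at y ∈ ∅; common: ∅.
  x = 3: f ≡ 0 at y ∈ {1}; g ≡ 0 at y ∈ ∅; common: ∅.
  x = 4: f ≡ 0 at y ∈ {3}; g ≡ 0 at y ∈ ∅; common: ∅.
  x = 5: f ≡ 0 at y ∈ {5}; g ≡ 0 at y ∈ ∅; common: ∅.
  x = 6: f ≡ 0 at y ∈ {0}; g ≡ 0 at y ∈ ∅; common: ∅.
Collecting: common zeros = {(0, 2)}, so the count is 1.
Comparison with the Bézout bound: 1 ≤ 1 = deg(f)·deg(g), as expected for curves with no common component (the bound is attained).
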